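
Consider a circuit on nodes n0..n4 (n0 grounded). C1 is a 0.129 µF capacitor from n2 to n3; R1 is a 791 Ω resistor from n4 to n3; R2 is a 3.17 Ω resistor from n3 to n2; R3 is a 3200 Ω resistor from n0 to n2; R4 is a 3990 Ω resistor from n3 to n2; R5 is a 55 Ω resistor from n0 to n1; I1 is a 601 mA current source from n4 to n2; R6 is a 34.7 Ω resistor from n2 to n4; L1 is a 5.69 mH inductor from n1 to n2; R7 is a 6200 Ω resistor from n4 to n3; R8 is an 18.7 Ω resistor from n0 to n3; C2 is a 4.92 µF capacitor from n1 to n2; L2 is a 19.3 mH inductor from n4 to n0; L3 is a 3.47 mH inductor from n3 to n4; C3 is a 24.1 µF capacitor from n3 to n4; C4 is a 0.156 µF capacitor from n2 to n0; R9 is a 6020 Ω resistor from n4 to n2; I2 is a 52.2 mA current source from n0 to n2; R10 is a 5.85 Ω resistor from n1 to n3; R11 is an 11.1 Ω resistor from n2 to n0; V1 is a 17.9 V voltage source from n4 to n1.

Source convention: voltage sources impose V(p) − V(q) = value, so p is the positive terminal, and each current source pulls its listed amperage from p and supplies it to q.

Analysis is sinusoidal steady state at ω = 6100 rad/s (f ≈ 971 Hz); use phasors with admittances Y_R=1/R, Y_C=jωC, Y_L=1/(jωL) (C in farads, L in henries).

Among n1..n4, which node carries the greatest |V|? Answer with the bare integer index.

Apply KCL at each of the 4 non-ground nodes and solve the resulting linear system.
Node n1: branches {R5, L1, C2, R10, V1} → V_1 = -6.928-3.252j
Node n2: branches {C1, R2, R3, R4, I1, R6, L1, C2, C4, R9, I2, R11} → V_2 = 2.266+0.8024j
Node n3: branches {C1, R1, R2, R4, R7, R8, L3, C3, R10} → V_3 = 0.03088+1.452j
Node n4: branches {R1, I1, R6, R7, L2, L3, C3, R9, V1} → V_4 = 10.97-3.252j
Source currents: i(V1)=-1.311-0.8742j

4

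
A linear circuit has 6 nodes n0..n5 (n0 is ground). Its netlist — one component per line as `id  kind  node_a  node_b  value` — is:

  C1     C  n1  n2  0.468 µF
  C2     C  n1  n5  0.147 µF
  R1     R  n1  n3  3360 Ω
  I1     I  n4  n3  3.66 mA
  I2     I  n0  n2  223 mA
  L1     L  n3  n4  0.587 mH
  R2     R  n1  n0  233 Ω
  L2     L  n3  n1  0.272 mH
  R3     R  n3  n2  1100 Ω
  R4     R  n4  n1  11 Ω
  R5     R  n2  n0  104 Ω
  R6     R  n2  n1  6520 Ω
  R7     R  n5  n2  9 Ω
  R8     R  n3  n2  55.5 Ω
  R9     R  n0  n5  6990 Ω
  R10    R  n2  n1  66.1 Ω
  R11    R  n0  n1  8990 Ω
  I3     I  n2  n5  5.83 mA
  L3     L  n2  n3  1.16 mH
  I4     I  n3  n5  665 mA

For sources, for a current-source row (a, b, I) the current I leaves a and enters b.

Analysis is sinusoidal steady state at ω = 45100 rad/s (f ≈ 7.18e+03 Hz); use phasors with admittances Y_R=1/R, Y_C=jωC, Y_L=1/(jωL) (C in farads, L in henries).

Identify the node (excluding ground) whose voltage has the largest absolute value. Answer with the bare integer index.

Element admittances at ω=45100 rad/s:
  Y(C1) = 0.000+0.02111j S between n1,n2
  Y(C2) = 0.000+0.006630j S between n1,n5
  Y(R1) = 0.0002976+0.000j S between n1,n3
  I1: injects 0.00366 A into n3 (from n4)
  I2: injects 0.223 A into n2 (from n0)
  Y(L1) = 0.000-0.03777j S between n3,n4
  Y(R2) = 0.004292+0.000j S between n1,n0
  Y(L2) = 0.000-0.08152j S between n3,n1
  Y(R3) = 0.0009091+0.000j S between n3,n2
  Y(R4) = 0.09091+0.000j S between n4,n1
  Y(R5) = 0.009615+0.000j S between n2,n0
  Y(R6) = 0.0001534+0.000j S between n2,n1
  Y(R7) = 0.1111+0.000j S between n5,n2
  Y(R8) = 0.01802+0.000j S between n3,n2
  Y(R9) = 0.0001431+0.000j S between n0,n5
  Y(R10) = 0.01513+0.000j S between n2,n1
  Y(R11) = 0.0001112+0.000j S between n0,n1
  I3: injects 0.00583 A into n5 (from n2)
  Y(L3) = 0.000-0.01911j S between n2,n3
  I4: injects 0.665 A into n5 (from n3)
Assemble and solve the 5×5 MNA system:
  V(n1)=4.297+5.739j  V(n2)=20.83-2.570j  V(n3)=6.764+1.311j  V(n4)=3.057+4.199j  V(n5)=26.26-3.876j

5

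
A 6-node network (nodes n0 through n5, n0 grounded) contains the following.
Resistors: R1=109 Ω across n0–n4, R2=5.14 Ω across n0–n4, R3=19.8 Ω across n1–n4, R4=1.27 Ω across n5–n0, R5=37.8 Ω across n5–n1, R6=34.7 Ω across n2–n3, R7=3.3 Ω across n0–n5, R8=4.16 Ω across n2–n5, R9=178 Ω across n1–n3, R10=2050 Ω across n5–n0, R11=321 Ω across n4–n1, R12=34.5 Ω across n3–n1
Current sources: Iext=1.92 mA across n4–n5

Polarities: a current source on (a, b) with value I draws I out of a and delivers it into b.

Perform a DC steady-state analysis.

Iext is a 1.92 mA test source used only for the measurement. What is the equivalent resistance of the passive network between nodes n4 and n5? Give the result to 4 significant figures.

Element admittances at DC:
  Y(R1) = 0.009174 S between n0,n4
  Y(R2) = 0.1946 S between n0,n4
  Y(R3) = 0.05051 S between n1,n4
  Y(R4) = 0.7874 S between n5,n0
  Y(R5) = 0.02646 S between n5,n1
  Y(R6) = 0.02882 S between n2,n3
  Y(R7) = 0.3030 S between n0,n5
  Y(R8) = 0.2404 S between n2,n5
  Y(R9) = 0.005618 S between n1,n3
  Y(R10) = 0.0004878 S between n5,n0
  Y(R11) = 0.003115 S between n4,n1
  Y(R12) = 0.02899 S between n3,n1
  Iext: injects 0.00192 A into n5 (from n4)
Assemble and solve the 5×5 MNA system:
  V(n1)=-0.004018  V(n2)=0.001208  V(n3)=-0.001644  V(n4)=-0.008298  V(n5)=0.001550

R_eq = 5.129 Ω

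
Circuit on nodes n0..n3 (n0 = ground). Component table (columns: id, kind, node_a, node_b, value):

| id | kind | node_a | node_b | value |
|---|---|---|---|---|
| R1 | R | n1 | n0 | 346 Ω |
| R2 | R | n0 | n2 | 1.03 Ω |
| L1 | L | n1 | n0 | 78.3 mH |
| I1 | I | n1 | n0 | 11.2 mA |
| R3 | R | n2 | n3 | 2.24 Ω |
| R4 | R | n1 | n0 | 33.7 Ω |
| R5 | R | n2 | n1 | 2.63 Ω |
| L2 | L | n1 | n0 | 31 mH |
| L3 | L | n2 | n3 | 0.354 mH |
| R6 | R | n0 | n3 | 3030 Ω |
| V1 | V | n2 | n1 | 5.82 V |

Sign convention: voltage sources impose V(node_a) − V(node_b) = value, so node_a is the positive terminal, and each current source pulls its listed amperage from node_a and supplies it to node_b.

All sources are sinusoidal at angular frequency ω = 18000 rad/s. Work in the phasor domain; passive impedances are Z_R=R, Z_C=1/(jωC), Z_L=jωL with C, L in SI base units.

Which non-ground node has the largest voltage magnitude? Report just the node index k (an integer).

1

Apply KCL at each of the 3 non-ground nodes and solve the resulting linear system.
Node n1: branches {R1, L1, I1, R4, R5, L2, V1} → V_1 = -5.642-0.01406j
Node n2: branches {R2, R3, R5, L3, V1} → V_2 = 0.1777-0.01406j
Node n3: branches {R3, L3, R6} → V_3 = 0.1776-0.01409j
Source currents: i(V1)=-2.385+0.01366j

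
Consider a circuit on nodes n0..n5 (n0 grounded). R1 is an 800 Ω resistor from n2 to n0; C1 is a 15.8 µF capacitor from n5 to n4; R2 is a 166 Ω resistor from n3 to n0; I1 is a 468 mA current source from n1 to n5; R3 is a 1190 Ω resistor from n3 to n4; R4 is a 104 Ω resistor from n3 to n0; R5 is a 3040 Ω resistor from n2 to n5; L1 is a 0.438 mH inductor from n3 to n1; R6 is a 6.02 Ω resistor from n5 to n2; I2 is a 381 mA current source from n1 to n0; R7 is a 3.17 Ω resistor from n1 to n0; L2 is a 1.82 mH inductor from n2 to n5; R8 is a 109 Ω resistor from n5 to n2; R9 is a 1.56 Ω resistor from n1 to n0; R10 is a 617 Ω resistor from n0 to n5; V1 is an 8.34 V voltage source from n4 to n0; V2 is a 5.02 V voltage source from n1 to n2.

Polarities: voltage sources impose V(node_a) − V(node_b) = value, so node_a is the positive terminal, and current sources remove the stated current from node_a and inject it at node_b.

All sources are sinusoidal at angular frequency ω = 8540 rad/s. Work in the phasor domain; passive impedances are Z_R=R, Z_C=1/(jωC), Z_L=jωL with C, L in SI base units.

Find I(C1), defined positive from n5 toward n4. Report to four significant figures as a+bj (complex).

-1.082-0.8687j A

Apply KCL at each of the 5 non-ground nodes and solve the resulting linear system.
Node n1: branches {I1, L1, I2, R7, R9, V2} → V_1 = 0.7293+0.8787j
Node n2: branches {R1, R5, R6, L2, R8, V2} → V_2 = -4.291+0.8787j
Node n3: branches {R2, R3, R4, L1} → V_3 = 0.7821+0.8567j
Node n4: branches {C1, R3, V1} → V_4 = 8.340+0.000j
Node n5: branches {C1, I1, R5, R6, L2, R8, R10} → V_5 = 1.902+8.020j
Source currents: i(V1)=-1.088-0.8679j, i(V2)=-1.552-0.8546j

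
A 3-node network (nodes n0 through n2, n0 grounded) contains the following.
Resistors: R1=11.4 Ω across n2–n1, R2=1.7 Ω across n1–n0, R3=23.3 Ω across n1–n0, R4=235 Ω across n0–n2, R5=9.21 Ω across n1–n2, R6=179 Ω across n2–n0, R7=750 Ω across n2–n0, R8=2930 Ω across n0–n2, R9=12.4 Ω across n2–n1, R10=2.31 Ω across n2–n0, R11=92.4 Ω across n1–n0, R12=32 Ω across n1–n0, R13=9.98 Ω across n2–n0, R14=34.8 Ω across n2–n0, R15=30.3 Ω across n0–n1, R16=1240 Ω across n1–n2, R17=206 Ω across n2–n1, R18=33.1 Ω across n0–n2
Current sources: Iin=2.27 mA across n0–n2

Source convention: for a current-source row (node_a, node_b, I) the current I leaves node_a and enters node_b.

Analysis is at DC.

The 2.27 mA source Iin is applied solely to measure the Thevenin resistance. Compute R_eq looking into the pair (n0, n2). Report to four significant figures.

Apply KCL at each of the 2 non-ground nodes and solve the resulting linear system.
Node n1: branches {R1, R2, R3, R5, R9, R11, R12, R15, R16, R17} → V_1 = 0.0008055
Node n2: branches {R1, R4, R5, R6, R7, R8, R9, R10, R13, R14, R16, R17, R18, Iin} → V_2 = 0.002818

R_eq = 1.242 Ω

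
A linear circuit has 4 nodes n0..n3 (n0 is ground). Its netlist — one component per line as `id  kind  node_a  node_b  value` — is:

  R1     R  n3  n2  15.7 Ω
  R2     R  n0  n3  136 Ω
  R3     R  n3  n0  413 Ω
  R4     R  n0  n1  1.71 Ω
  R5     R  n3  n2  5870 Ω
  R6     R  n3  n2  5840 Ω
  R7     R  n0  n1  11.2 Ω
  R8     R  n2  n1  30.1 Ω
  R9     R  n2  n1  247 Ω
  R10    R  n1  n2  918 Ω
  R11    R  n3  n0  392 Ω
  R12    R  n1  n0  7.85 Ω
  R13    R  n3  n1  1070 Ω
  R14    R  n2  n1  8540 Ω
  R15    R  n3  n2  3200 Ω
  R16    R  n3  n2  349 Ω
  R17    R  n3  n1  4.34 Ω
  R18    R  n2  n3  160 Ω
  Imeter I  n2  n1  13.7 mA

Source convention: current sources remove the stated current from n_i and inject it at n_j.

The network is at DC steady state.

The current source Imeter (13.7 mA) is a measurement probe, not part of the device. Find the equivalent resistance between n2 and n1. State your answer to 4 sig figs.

Element admittances at DC:
  Y(R1) = 0.06369 S between n3,n2
  Y(R2) = 0.007353 S between n0,n3
  Y(R3) = 0.002421 S between n3,n0
  Y(R4) = 0.5848 S between n0,n1
  Y(R5) = 0.0001704 S between n3,n2
  Y(R6) = 0.0001712 S between n3,n2
  Y(R7) = 0.08929 S between n0,n1
  Y(R8) = 0.03322 S between n2,n1
  Y(R9) = 0.004049 S between n2,n1
  Y(R10) = 0.001089 S between n1,n2
  Y(R11) = 0.002551 S between n3,n0
  Y(R12) = 0.1274 S between n1,n0
  Y(R13) = 0.0009346 S between n3,n1
  Y(R14) = 0.0001171 S between n2,n1
  Y(R15) = 0.0003125 S between n3,n2
  Y(R16) = 0.002865 S between n3,n2
  Y(R17) = 0.2304 S between n3,n1
  Y(R18) = 0.006250 S between n2,n3
  Imeter: injects 0.0137 A into n1 (from n2)
Assemble and solve the 3×3 MNA system:
  V(n1)=0.0005067  V(n2)=-0.1438  V(n3)=-0.03295

R_eq = 10.54 Ω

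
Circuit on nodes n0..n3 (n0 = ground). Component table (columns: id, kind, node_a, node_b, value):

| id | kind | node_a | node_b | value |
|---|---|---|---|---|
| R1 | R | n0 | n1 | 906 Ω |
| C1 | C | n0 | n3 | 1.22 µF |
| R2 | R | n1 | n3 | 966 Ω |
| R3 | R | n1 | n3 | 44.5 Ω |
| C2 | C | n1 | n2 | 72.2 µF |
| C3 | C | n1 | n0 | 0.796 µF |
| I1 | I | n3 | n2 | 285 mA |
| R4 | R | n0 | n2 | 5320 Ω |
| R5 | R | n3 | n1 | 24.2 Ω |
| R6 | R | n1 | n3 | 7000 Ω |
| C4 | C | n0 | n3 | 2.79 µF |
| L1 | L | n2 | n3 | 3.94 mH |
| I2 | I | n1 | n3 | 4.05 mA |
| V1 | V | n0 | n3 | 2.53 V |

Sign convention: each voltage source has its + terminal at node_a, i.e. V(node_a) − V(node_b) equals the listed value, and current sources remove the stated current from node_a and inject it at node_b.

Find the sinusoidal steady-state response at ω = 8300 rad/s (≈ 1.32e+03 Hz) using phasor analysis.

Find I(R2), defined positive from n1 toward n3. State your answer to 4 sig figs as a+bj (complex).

MNA unknowns: 3 node voltages V₁..V_3 plus 1 source current (V1)
R1: Y=0.001104+0.000j on G[0,1]
C1: Y=0.000+0.01013j on G[0,3]
R2: Y=0.001035+0.000j on G[1,3]
R3: Y=0.02247+0.000j on G[1,3]
C2: Y=0.000+0.5993j on G[1,2]
C3: Y=0.000+0.006607j on G[1,0]
I1: z[3]−=0.285, z[2]+=0.285
R4: Y=0.0001880+0.000j on G[0,2]
R5: Y=0.04132+0.000j on G[3,1]
R6: Y=0.0001429+0.000j on G[1,3]
C4: Y=0.000+0.02316j on G[0,3]
L1: Y=0.000-0.03058j on G[2,3]
I2: z[1]−=0.00405, z[3]+=0.00405
V1: row V0−V3=2.53, i_V1 at 0,3
solve → V1=1.317+1.740j, V2=1.523+1.333j, V3=-2.530+0.000j
aux → i_V1=-0.009758-0.07333j

0.003982+0.001802j A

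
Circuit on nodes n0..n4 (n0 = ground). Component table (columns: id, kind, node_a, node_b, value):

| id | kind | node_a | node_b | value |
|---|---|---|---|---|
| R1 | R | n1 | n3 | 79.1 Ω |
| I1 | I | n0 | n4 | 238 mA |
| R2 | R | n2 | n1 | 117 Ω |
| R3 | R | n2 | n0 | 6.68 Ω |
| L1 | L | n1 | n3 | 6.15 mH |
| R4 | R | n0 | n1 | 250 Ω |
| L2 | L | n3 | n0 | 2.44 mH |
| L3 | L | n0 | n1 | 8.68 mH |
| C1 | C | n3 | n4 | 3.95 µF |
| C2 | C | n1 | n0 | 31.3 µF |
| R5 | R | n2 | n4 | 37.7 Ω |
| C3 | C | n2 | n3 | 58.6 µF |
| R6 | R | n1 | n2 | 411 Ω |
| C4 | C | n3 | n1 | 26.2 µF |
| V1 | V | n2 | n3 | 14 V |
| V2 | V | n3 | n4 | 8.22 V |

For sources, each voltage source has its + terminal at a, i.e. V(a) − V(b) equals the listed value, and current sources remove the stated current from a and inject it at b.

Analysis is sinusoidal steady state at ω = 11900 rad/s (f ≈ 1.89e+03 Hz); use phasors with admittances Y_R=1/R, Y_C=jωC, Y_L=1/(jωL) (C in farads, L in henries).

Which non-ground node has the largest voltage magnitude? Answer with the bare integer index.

4

Apply KCL at each of the 4 non-ground nodes and solve the resulting linear system.
Node n1: branches {R1, R2, L1, R4, L3, C2, R6, C4} → V_1 = -3.218+2.617j
Node n2: branches {R2, R3, R5, C3, R6, V1} → V_2 = 6.631+6.033j
Node n3: branches {R1, L1, L2, C1, C3, C4, V1, V2} → V_3 = -7.369+6.033j
Node n4: branches {I1, C1, R5, V2} → V_4 = -15.59+6.033j
Source currents: i(V1)=-1.690-10.70j, i(V2)=-0.8274-0.3864j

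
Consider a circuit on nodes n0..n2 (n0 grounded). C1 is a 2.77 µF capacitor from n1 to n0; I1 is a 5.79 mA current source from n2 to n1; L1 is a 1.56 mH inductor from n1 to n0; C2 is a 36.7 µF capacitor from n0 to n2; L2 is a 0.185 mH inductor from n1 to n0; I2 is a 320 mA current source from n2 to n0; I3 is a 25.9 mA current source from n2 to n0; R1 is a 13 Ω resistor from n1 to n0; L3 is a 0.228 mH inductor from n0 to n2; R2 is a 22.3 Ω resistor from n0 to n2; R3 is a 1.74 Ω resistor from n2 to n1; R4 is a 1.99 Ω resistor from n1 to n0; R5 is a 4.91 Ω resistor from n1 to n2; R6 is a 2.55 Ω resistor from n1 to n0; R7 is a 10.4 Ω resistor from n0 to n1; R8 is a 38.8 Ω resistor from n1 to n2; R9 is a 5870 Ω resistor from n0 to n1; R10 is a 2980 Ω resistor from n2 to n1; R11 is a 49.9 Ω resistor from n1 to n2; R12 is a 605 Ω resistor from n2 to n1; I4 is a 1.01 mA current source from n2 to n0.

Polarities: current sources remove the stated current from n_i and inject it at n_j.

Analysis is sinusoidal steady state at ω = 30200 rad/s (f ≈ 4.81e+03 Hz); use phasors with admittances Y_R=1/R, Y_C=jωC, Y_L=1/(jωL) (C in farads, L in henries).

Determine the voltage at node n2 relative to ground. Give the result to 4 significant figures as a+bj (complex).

Element admittances at ω=30200 rad/s:
  Y(C1) = 0.000+0.08365j S between n1,n0
  I1: injects 0.00579 A into n1 (from n2)
  Y(L1) = 0.000-0.02123j S between n1,n0
  Y(C2) = 0.000+1.108j S between n0,n2
  Y(L2) = 0.000-0.1790j S between n1,n0
  I2: injects 0.32 A into n0 (from n2)
  I3: injects 0.0259 A into n0 (from n2)
  Y(R1) = 0.07692+0.000j S between n1,n0
  Y(L3) = 0.000-0.1452j S between n0,n2
  Y(R2) = 0.04484+0.000j S between n0,n2
  Y(R3) = 0.5747+0.000j S between n2,n1
  Y(R4) = 0.5025+0.000j S between n1,n0
  Y(R5) = 0.2037+0.000j S between n1,n2
  Y(R6) = 0.3922+0.000j S between n1,n0
  Y(R7) = 0.09615+0.000j S between n0,n1
  Y(R8) = 0.02577+0.000j S between n1,n2
  Y(R9) = 0.0001704+0.000j S between n0,n1
  Y(R10) = 0.0003356+0.000j S between n2,n1
  Y(R11) = 0.02004+0.000j S between n1,n2
  Y(R12) = 0.001653+0.000j S between n2,n1
  I4: injects 0.00101 A into n0 (from n2)
Assemble and solve the 2×2 MNA system:
  V(n1)=-0.07247+0.1208j  V(n2)=-0.1561+0.2872j

-0.1561+0.2872j V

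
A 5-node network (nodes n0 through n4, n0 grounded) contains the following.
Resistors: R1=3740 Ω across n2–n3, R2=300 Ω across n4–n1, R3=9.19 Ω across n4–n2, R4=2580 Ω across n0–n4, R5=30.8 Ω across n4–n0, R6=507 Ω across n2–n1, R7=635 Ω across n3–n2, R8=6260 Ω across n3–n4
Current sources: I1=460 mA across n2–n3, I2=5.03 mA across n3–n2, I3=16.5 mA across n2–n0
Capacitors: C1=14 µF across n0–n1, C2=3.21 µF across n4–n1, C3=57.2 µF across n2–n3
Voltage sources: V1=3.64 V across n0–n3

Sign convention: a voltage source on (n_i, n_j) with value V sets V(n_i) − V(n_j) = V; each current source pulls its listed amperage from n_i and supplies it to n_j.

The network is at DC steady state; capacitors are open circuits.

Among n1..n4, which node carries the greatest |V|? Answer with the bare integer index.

Element admittances at DC:
  Y(R1) = 0.0002674 S between n2,n3
  I1: injects 0.46 A into n3 (from n2)
  Y(R2) = 0.003333 S between n4,n1
  Y(R3) = 0.1088 S between n4,n2
  Y(R4) = 0.0003876 S between n0,n4
  Y(R5) = 0.03247 S between n4,n0
  Y(R6) = 0.001972 S between n2,n1
  Y(R7) = 0.001575 S between n3,n2
  Y(C1) = 0.000 S between n0,n1
  I2: injects 0.00503 A into n2 (from n3)
  Y(C2) = 0.000 S between n4,n1
  Y(R8) = 0.0001597 S between n3,n4
  I3: injects 0.0165 A into n0 (from n2)
  Y(C3) = 0.000 S between n2,n3
  V1: constraint V(n0)−V(n3) = 3.64
Assemble and solve the 5×5 MNA system:
  V(n1)=-15.03  V(n2)=-17.57  V(n3)=-3.640  V(n4)=-13.52
  i(V1)=-0.4277

2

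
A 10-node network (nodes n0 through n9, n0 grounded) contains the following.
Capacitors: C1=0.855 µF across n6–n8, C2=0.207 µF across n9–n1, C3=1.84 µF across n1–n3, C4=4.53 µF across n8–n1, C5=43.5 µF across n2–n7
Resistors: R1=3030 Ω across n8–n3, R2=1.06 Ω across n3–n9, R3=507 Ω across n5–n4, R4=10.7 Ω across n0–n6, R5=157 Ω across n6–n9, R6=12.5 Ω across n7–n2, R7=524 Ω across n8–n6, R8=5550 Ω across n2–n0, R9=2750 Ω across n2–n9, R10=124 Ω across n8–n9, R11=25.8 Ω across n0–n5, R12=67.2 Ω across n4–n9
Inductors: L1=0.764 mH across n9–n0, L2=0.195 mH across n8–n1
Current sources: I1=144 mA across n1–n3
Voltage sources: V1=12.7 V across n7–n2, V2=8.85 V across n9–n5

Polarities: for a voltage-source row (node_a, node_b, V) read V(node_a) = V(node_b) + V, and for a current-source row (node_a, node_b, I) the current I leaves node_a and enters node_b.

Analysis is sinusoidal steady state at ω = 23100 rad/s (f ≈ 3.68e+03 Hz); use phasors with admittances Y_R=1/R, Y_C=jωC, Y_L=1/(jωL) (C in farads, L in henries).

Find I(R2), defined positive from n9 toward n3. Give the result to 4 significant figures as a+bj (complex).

-0.09717+0.08958j A

Apply KCL at each of the 9 non-ground nodes and solve the resulting linear system.
Node n1: branches {C2, L2, C3, I1, C4} → V_1 = 2.456+4.880j
Node n2: branches {R6, R8, R9, C5, V1} → V_2 = 2.992+2.597j
Node n3: branches {R1, R2, C3, I1} → V_3 = 4.578+3.789j
Node n4: branches {R3, R12} → V_4 = 3.439+3.884j
Node n5: branches {R3, R11, V2} → V_5 = -4.375+3.884j
Node n6: branches {C1, R4, R5, R7} → V_6 = -0.5458+1.097j
Node n7: branches {R6, C5, V1} → V_7 = 15.69+2.597j
Node n8: branches {C1, R1, L2, R7, R10, C4} → V_8 = 3.307+5.671j
Node n9: branches {L1, R2, C2, R5, R9, R10, R12, V2} → V_9 = 4.475+3.884j
Source currents: i(V1)=-1.016-12.76j, i(V2)=-0.1850+0.1505j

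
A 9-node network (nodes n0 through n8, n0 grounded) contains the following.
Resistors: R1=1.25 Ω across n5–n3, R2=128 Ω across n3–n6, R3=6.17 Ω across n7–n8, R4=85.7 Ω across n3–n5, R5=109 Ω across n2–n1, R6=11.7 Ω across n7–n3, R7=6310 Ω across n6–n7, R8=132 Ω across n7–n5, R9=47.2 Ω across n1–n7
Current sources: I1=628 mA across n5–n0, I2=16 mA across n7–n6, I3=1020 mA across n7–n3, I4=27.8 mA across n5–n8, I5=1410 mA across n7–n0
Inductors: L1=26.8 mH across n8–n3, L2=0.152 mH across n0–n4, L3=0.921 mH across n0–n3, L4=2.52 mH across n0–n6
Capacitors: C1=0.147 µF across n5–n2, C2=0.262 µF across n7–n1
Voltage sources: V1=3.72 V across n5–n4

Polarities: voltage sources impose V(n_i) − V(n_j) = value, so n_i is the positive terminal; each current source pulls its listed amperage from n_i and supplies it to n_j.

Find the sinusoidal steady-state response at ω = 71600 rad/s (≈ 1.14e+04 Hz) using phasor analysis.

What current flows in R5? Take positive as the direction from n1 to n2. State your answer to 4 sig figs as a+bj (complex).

Element admittances at ω=71600 rad/s:
  Y(R1) = 0.8000+0.000j S between n5,n3
  Y(R2) = 0.007812+0.000j S between n3,n6
  Y(R3) = 0.1621+0.000j S between n7,n8
  I1: injects 0.628 A into n0 (from n5)
  Y(R4) = 0.01167+0.000j S between n3,n5
  Y(L1) = 0.000-0.0005211j S between n8,n3
  Y(C1) = 0.000+0.01053j S between n5,n2
  Y(L2) = 0.000-0.09188j S between n0,n4
  Y(C2) = 0.000+0.01876j S between n7,n1
  Y(L3) = 0.000-0.01516j S between n0,n3
  Y(R5) = 0.009174+0.000j S between n2,n1
  Y(R6) = 0.08547+0.000j S between n7,n3
  Y(R7) = 0.0001585+0.000j S between n6,n7
  I2: injects 0.016 A into n6 (from n7)
  Y(L4) = 0.000-0.005542j S between n0,n6
  Y(R8) = 0.007576+0.000j S between n7,n5
  I3: injects 1.02 A into n3 (from n7)
  I4: injects 0.0278 A into n8 (from n5)
  I5: injects 1.41 A into n0 (from n7)
  Y(R9) = 0.02119+0.000j S between n1,n7
  V1: constraint V(n5)−V(n4) = 3.72
Assemble and solve the 9×9 MNA system:
  V(n1)=-17.80-17.72j  V(n2)=-5.723-7.985j  V(n3)=1.849-18.30j  V(n4)=-0.9589-18.51j  V(n5)=2.761-18.51j  V(n6)=10.84-10.75j  V(n7)=-22.82-17.49j  V(n8)=-22.65-17.56j
  i(V1)=-1.701+0.08811j

-0.1108-0.08930j A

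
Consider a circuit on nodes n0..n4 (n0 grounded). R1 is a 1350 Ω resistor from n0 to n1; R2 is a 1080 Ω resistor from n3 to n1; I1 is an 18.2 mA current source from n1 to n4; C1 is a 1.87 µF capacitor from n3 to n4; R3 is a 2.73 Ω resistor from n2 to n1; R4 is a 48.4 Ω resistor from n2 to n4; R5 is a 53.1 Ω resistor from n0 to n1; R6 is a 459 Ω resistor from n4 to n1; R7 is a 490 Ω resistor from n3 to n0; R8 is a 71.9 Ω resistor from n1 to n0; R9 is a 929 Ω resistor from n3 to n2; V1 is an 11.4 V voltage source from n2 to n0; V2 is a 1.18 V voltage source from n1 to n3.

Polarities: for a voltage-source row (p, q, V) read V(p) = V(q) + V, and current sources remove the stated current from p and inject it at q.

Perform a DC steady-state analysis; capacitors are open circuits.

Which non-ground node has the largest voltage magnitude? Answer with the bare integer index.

4

Element admittances at DC:
  Y(R1) = 0.0007407 S between n0,n1
  Y(R2) = 0.0009259 S between n3,n1
  I1: injects 0.0182 A into n4 (from n1)
  Y(C1) = 0.000 S between n3,n4
  Y(R3) = 0.3663 S between n2,n1
  Y(R4) = 0.02066 S between n2,n4
  Y(R5) = 0.01883 S between n0,n1
  Y(R6) = 0.002179 S between n4,n1
  Y(R7) = 0.002041 S between n3,n0
  Y(R8) = 0.01391 S between n1,n0
  Y(R9) = 0.001076 S between n3,n2
  V1: constraint V(n2)−V(n0) = 11.4
  V2: constraint V(n1)−V(n3) = 1.18
Assemble and solve the 6×6 MNA system:
  V(n1)=10.37  V(n2)=11.40  V(n3)=9.188  V(n4)=12.10
  i(V1)=-0.3659  i(V2)=0.01528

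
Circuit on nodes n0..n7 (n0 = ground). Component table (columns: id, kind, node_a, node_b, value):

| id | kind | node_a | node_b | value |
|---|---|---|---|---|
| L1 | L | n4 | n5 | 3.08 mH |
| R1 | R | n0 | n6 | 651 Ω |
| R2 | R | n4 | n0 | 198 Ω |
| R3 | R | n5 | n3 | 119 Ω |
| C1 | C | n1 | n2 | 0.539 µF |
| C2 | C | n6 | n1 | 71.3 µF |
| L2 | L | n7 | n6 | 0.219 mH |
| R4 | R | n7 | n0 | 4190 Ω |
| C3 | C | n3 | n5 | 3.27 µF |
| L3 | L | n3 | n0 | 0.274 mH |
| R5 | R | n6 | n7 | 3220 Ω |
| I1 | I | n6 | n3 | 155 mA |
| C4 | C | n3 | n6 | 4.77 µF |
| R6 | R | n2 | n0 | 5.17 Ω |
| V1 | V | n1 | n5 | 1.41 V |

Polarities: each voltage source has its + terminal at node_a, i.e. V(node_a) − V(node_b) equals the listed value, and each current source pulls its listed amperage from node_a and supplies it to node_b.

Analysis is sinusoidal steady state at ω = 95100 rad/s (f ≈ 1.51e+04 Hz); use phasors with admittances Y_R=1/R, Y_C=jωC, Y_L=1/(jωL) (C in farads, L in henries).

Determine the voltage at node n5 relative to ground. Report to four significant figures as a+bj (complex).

MNA unknowns: 7 node voltages V₁..V_7 plus 1 source current (V1)
L1: Y=0.000-0.003414j on G[4,5]
R1: Y=0.001536+0.000j on G[0,6]
R2: Y=0.005051+0.000j on G[4,0]
R3: Y=0.008403+0.000j on G[5,3]
C1: Y=0.000+0.05126j on G[1,2]
C2: Y=0.000+6.781j on G[6,1]
L2: Y=0.000-0.04801j on G[7,6]
R4: Y=0.0002387+0.000j on G[7,0]
C3: Y=0.000+0.3110j on G[3,5]
L3: Y=0.000-0.03838j on G[3,0]
R5: Y=0.0003106+0.000j on G[6,7]
I1: z[6]−=0.155, z[3]+=0.155
C4: Y=0.000+0.4536j on G[3,6]
R6: Y=0.1934+0.000j on G[2,0]
V1: row V1−V5=1.41, i_V1 at 1,5
solve → V1=0.07490-1.723j, V2=0.4316-0.09452j, V3=-0.5456-2.017j, V4=-1.218+0.07902j, V5=-1.335-1.723j, V6=0.03642-1.720j, V7=0.02787-1.720j
aux → i_V1=-0.1040-0.2427j

-1.335-1.723j V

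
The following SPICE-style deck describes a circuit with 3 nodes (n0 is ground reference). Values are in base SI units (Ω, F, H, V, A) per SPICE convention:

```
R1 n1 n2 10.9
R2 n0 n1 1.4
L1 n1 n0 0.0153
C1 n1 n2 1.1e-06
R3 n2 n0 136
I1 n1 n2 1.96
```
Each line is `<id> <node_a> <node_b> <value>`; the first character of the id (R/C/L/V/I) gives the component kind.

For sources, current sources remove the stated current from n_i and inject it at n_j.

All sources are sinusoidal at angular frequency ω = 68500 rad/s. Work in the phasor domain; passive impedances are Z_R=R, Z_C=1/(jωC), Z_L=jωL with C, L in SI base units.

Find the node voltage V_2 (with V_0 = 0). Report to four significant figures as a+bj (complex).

Element admittances at ω=68500 rad/s:
  Y(R1) = 0.09174+0.000j S between n1,n2
  Y(R2) = 0.7143+0.000j S between n0,n1
  Y(L1) = 0.000-0.0009542j S between n1,n0
  Y(C1) = 0.000+0.07535j S between n1,n2
  Y(R3) = 0.007353+0.000j S between n2,n0
  I1: injects 1.96 A into n2 (from n1)
Assemble and solve the 2×2 MNA system:
  V(n1)=-0.1279+0.09702j  V(n2)=12.41-9.442j

12.41-9.442j V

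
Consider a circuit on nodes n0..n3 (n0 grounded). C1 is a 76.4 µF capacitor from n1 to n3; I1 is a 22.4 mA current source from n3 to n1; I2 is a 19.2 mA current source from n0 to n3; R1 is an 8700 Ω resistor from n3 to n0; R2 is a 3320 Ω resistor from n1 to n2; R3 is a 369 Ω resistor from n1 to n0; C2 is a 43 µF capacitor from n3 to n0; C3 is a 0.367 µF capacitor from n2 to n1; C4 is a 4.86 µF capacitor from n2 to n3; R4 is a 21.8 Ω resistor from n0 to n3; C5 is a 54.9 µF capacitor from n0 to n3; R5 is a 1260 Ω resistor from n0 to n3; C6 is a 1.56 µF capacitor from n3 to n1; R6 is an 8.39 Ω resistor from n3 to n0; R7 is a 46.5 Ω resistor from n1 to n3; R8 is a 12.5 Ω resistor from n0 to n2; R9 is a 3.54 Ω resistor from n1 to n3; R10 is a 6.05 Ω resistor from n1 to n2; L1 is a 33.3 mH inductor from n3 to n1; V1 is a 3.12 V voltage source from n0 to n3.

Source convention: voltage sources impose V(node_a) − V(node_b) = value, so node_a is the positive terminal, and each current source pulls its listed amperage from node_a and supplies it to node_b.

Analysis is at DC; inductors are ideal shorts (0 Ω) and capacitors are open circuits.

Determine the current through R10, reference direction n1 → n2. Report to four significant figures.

-0.1680 A

Element admittances at DC:
  Y(C1) = 0.000 S between n1,n3
  I1: injects 0.0224 A into n1 (from n3)
  I2: injects 0.0192 A into n3 (from n0)
  Y(R1) = 0.0001149 S between n3,n0
  Y(R2) = 0.0003012 S between n1,n2
  Y(R3) = 0.002710 S between n1,n0
  Y(C2) = 0.000 S between n3,n0
  Y(C3) = 0.000 S between n2,n1
  Y(C4) = 0.000 S between n2,n3
  Y(R4) = 0.04587 S between n0,n3
  Y(C5) = 0.000 S between n0,n3
  Y(R5) = 0.0007937 S between n0,n3
  Y(C6) = 0.000 S between n3,n1
  Y(R6) = 0.1192 S between n3,n0
  Y(R7) = 0.02151 S between n1,n3
  Y(R8) = 0.08000 S between n0,n2
  Y(R9) = 0.2825 S between n1,n3
  Y(R10) = 0.1653 S between n1,n2
  L1: short n3↔n1 (DC inductor)
  V1: constraint V(n0)−V(n3) = 3.12
Assemble and solve the 5×5 MNA system:
  V(n1)=-3.120  V(n2)=-2.104  V(n3)=-3.120
  i(L1)=-0.1991  i(V1)=-0.7138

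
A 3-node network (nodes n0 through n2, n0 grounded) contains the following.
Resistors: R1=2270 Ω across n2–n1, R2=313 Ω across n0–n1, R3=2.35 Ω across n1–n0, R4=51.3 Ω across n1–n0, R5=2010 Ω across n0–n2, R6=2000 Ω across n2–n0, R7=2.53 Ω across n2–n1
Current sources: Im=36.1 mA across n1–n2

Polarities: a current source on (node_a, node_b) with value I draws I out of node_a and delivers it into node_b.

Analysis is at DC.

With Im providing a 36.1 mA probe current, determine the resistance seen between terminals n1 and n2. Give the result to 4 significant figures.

R_eq = 2.521 Ω

MNA unknowns: 2 node voltages V₁..V_2
R1: Y=0.0004405 on G[2,1]
R2: Y=0.003195 on G[0,1]
R3: Y=0.4255 on G[1,0]
R4: Y=0.01949 on G[1,0]
R5: Y=0.0004975 on G[0,2]
R6: Y=0.0005000 on G[2,0]
R7: Y=0.3953 on G[2,1]
Im: z[1]−=0.0361, z[2]+=0.0361
solve → V1=-0.0002021, V2=0.09080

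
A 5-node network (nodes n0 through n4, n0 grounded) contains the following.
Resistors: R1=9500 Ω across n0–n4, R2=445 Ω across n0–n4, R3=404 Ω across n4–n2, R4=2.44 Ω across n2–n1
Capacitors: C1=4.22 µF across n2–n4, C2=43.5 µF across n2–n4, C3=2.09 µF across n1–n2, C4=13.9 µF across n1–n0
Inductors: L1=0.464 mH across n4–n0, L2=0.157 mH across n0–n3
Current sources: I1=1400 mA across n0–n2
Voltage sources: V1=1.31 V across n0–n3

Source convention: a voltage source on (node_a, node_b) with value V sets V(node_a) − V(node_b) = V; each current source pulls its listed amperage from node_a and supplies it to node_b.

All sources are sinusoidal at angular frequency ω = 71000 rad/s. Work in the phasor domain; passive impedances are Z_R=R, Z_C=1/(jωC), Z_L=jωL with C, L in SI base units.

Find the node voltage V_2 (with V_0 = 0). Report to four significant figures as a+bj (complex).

3.356-2.395j V

Element admittances at ω=71000 rad/s:
  Y(R1) = 0.0001053+0.000j S between n0,n4
  Y(R2) = 0.002247+0.000j S between n0,n4
  Y(R3) = 0.002475+0.000j S between n4,n2
  Y(C1) = 0.000+0.2996j S between n2,n4
  Y(R4) = 0.4098+0.000j S between n2,n1
  Y(C2) = 0.000+3.088j S between n2,n4
  Y(L1) = 0.000-0.03035j S between n4,n0
  I1: injects 1.4 A into n2 (from n0)
  Y(L2) = 0.000-0.08971j S between n0,n3
  Y(C3) = 0.000+0.1484j S between n1,n2
  Y(C4) = 0.000+0.9869j S between n1,n0
  V1: constraint V(n0)−V(n3) = 1.31
Assemble and solve the 5×5 MNA system:
  V(n1)=0.1100-1.485j  V(n2)=3.356-2.395j  V(n3)=-1.310+0.000j  V(n4)=3.388-2.414j
  i(V1)=0.000+0.1175j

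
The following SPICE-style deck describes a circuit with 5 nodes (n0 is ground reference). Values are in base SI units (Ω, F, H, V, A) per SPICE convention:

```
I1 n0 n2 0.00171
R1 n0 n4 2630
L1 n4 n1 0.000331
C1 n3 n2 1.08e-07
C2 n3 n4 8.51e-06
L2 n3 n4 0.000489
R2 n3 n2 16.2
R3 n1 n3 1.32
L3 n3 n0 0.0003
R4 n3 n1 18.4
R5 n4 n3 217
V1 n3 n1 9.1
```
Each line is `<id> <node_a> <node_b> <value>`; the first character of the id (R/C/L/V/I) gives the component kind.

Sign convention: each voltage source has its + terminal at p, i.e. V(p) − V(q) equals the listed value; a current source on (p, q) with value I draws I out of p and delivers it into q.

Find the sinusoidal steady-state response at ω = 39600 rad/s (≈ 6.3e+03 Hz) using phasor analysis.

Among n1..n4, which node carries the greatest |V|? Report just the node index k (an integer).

1

MNA unknowns: 4 node voltages V₁..V_4 plus 1 source current (V1)
I1: z[0]−=0.00171, z[2]+=0.00171
R1: Y=0.0003802+0.000j on G[0,4]
L1: Y=0.000-0.07629j on G[4,1]
C1: Y=0.000+0.004277j on G[3,2]
C2: Y=0.000+0.3370j on G[3,4]
L2: Y=0.000-0.05164j on G[3,4]
R2: Y=0.06173+0.000j on G[3,2]
R3: Y=0.7576+0.000j on G[1,3]
L3: Y=0.000-0.08418j on G[3,0]
R4: Y=0.05435+0.000j on G[3,1]
R5: Y=0.004608+0.000j on G[4,3]
V1: row V3−V1=9.1, i_V1 at 3,1
solve → V1=-9.100+0.005321j, V2=0.02795+0.003411j, V3=0.0003818+0.005321j, V4=3.319+0.08451j
aux → i_V1=-7.395+0.9475j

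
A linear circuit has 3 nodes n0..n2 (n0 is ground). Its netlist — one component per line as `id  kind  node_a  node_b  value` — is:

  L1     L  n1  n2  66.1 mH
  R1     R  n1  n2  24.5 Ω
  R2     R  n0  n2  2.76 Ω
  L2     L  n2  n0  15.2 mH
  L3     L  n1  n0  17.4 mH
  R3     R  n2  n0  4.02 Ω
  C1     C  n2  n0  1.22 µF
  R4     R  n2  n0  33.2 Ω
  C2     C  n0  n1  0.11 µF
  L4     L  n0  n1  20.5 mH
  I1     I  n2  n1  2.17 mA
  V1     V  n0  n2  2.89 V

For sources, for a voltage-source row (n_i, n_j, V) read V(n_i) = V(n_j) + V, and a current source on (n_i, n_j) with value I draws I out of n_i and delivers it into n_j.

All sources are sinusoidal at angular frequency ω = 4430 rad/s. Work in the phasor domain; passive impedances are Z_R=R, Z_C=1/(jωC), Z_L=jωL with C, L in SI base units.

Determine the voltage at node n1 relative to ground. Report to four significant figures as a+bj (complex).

-2.088-1.135j V

Element admittances at ω=4430 rad/s:
  Y(L1) = 0.000-0.003415j S between n1,n2
  Y(R1) = 0.04082+0.000j S between n1,n2
  Y(R2) = 0.3623+0.000j S between n0,n2
  Y(L2) = 0.000-0.01485j S between n2,n0
  Y(L3) = 0.000-0.01297j S between n1,n0
  Y(R3) = 0.2488+0.000j S between n2,n0
  Y(C1) = 0.000+0.005405j S between n2,n0
  Y(R4) = 0.03012+0.000j S between n2,n0
  Y(C2) = 0.000+0.0004873j S between n0,n1
  Y(L4) = 0.000-0.01101j S between n0,n1
  I1: injects 0.00217 A into n1 (from n2)
  V1: constraint V(n0)−V(n2) = 2.89
Assemble and solve the 3×3 MNA system:
  V(n1)=-2.088-1.135j  V(n2)=-2.890+0.000j
  i(V1)=-1.880+0.07637j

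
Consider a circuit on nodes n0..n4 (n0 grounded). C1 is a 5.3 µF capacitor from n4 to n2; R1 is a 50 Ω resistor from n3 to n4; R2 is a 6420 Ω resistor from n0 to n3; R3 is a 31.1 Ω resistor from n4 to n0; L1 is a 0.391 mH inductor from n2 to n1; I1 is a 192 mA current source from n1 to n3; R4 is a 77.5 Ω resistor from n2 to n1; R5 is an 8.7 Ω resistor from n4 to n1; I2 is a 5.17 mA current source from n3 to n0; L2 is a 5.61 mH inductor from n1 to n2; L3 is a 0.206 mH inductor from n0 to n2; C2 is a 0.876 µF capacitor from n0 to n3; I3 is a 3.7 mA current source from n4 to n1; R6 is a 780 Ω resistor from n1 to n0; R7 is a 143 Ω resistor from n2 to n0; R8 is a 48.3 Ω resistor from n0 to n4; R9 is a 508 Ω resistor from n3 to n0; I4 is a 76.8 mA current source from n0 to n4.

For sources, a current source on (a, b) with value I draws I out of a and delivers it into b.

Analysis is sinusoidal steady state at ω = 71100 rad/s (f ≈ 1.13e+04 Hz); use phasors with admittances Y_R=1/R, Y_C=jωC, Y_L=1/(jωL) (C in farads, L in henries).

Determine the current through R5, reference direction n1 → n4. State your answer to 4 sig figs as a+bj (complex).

-0.1548-0.04967j A

MNA unknowns: 4 node voltages V₁..V_4
C1: Y=0.000+0.3768j on G[4,2]
R1: Y=0.02000+0.000j on G[3,4]
R2: Y=0.0001558+0.000j on G[0,3]
R3: Y=0.03215+0.000j on G[4,0]
L1: Y=0.000-0.03597j on G[2,1]
I1: z[1]−=0.192, z[3]+=0.192
R4: Y=0.01290+0.000j on G[2,1]
R5: Y=0.1149+0.000j on G[4,1]
I2: z[3]−=0.00517, z[0]+=0.00517
L2: Y=0.000-0.002507j on G[1,2]
L3: Y=0.000-0.06828j on G[0,2]
C2: Y=0.000+0.06228j on G[0,3]
I3: z[4]−=0.0037, z[1]+=0.0037
R6: Y=0.001282+0.000j on G[1,0]
R7: Y=0.006993+0.000j on G[2,0]
R8: Y=0.02070+0.000j on G[0,4]
R9: Y=0.001969+0.000j on G[3,0]
I4: z[0]−=0.0768, z[4]+=0.0768
solve → V1=-1.754-1.326j, V2=-0.3085-0.9976j, V3=0.6499-2.638j, V4=-0.4075-0.8942j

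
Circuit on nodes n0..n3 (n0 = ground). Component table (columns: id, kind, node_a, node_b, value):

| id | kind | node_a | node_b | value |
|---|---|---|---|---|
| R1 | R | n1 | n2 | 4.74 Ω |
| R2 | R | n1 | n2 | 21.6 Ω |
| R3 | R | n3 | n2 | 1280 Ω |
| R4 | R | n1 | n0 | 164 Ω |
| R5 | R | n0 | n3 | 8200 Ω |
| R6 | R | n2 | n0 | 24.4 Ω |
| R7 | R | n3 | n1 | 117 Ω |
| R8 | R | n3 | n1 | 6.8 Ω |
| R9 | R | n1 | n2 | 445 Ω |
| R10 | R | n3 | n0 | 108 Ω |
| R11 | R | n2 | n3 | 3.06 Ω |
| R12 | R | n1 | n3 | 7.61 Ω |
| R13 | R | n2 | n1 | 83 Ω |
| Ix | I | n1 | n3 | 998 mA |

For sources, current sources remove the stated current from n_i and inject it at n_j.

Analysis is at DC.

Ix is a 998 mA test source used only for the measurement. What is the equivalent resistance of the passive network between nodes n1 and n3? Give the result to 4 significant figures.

MNA unknowns: 3 node voltages V₁..V_3
R1: Y=0.2110 on G[1,2]
R2: Y=0.04630 on G[1,2]
R3: Y=0.0007813 on G[3,2]
R4: Y=0.006098 on G[1,0]
R5: Y=0.0001220 on G[0,3]
R6: Y=0.04098 on G[2,0]
R7: Y=0.008547 on G[3,1]
R8: Y=0.1471 on G[3,1]
R9: Y=0.002247 on G[1,2]
R10: Y=0.009259 on G[3,0]
R11: Y=0.3268 on G[2,3]
R12: Y=0.1314 on G[1,3]
R13: Y=0.01205 on G[2,1]
Ix: z[1]−=0.998, z[3]+=0.998
solve → V1=-1.281, V2=-0.03627, V3=0.9911

R_eq = 2.277 Ω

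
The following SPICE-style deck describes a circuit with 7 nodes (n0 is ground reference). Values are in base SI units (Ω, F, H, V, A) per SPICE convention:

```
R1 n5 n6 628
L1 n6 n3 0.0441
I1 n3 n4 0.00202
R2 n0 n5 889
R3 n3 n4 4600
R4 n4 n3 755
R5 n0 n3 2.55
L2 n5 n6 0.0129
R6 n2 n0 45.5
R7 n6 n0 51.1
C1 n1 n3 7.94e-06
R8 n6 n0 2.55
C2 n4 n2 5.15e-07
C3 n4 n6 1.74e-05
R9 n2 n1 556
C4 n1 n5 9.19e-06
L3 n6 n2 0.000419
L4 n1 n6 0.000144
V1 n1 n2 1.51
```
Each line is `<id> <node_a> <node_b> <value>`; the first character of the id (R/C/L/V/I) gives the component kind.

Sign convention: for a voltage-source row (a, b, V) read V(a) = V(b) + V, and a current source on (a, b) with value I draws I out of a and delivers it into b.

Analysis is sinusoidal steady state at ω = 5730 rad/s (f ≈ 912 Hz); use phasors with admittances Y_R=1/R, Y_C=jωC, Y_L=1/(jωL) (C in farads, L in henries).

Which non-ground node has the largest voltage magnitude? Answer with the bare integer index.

2

Element admittances at ω=5730 rad/s:
  Y(R1) = 0.001592+0.000j S between n5,n6
  Y(L1) = 0.000-0.003957j S between n6,n3
  I1: injects 0.00202 A into n4 (from n3)
  Y(R2) = 0.001125+0.000j S between n0,n5
  Y(R3) = 0.0002174+0.000j S between n3,n4
  Y(R4) = 0.001325+0.000j S between n4,n3
  Y(R5) = 0.3922+0.000j S between n0,n3
  Y(L2) = 0.000-0.01353j S between n5,n6
  Y(R6) = 0.02198+0.000j S between n2,n0
  Y(R7) = 0.01957+0.000j S between n6,n0
  Y(C1) = 0.000+0.04550j S between n1,n3
  Y(R8) = 0.3922+0.000j S between n6,n0
  Y(C2) = 0.000+0.002951j S between n4,n2
  Y(C3) = 0.000+0.09970j S between n4,n6
  Y(R9) = 0.001799+0.000j S between n2,n1
  Y(C4) = 0.000+0.05266j S between n1,n5
  Y(L3) = 0.000-0.4165j S between n6,n2
  Y(L4) = 0.000-1.212j S between n1,n6
  V1: constraint V(n1)−V(n2) = 1.51
Assemble and solve the 7×7 MNA system:
  V(n1)=0.4435-0.03511j  V(n2)=-1.067-0.03511j  V(n3)=0.003832+0.05007j  V(n4)=0.02129-0.06494j  V(n5)=0.5766+0.006531j  V(n6)=0.05171-0.04583j
  i(V1)=-0.02178+0.4618j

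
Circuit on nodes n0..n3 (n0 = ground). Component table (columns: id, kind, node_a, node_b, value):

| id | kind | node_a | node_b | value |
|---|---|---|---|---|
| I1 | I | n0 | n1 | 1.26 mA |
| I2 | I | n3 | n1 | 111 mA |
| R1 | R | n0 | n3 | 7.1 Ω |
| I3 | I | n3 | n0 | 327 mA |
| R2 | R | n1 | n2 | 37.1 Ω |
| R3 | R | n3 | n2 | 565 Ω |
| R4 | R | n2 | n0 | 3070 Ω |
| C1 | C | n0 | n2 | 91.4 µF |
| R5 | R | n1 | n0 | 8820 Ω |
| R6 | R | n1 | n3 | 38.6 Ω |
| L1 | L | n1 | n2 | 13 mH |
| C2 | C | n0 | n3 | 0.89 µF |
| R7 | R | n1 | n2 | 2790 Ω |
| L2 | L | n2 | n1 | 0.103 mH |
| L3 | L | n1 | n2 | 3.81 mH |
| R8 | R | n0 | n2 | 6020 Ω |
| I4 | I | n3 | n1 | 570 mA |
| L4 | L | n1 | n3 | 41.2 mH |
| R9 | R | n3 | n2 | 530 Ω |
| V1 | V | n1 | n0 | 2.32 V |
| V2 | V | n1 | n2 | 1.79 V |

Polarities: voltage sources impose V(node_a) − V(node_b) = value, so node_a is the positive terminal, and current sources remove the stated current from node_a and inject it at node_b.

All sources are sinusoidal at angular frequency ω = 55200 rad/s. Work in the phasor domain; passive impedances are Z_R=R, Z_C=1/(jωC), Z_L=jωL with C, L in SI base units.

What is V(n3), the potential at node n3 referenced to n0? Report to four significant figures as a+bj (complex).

-5.134+1.461j V

MNA unknowns: 3 node voltages V₁..V_3 plus 2 source currents (V1, V2)
I1: z[0]−=0.00126, z[1]+=0.00126
I2: z[3]−=0.111, z[1]+=0.111
R1: Y=0.1408+0.000j on G[0,3]
I3: z[3]−=0.327, z[0]+=0.327
R2: Y=0.02695+0.000j on G[1,2]
R3: Y=0.001770+0.000j on G[3,2]
R4: Y=0.0003257+0.000j on G[2,0]
C1: Y=0.000+5.045j on G[0,2]
R5: Y=0.0001134+0.000j on G[1,0]
R6: Y=0.02591+0.000j on G[1,3]
L1: Y=0.000-0.001394j on G[1,2]
C2: Y=0.000+0.04913j on G[0,3]
R7: Y=0.0003584+0.000j on G[1,2]
L2: Y=0.000-0.1759j on G[2,1]
L3: Y=0.000-0.004755j on G[1,2]
R8: Y=0.0001661+0.000j on G[0,2]
I4: z[3]−=0.57, z[1]+=0.57
L4: Y=0.000-0.0004397j on G[1,3]
R9: Y=0.001887+0.000j on G[3,2]
V1: row V1−V0=2.32, i_V1 at 1,0
V2: row V1−V2=1.79, i_V2 at 1,2
solve → V1=2.320+0.000j, V2=0.5300+0.000j, V3=-5.134+1.461j
aux → i_V1=0.4686-2.628j, i_V2=-0.02792+2.994j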